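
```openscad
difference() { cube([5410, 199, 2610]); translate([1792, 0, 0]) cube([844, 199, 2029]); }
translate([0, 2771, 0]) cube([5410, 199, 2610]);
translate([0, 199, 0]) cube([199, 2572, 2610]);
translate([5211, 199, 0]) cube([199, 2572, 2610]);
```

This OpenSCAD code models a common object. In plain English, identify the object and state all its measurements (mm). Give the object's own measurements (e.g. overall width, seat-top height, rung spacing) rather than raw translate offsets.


A single room: four walls, each 2610 mm tall and 199 mm thick, enclosing an outside footprint 5410×2970 mm (x × y), no floor or roof. The front and back walls (−y and +y sides) run the full x-width; the side walls fit between their inner faces. A door opening 844 mm wide and 2029 mm tall is cut through the front wall from the floor up, its −x edge 1792 mm from the wall's −x end.


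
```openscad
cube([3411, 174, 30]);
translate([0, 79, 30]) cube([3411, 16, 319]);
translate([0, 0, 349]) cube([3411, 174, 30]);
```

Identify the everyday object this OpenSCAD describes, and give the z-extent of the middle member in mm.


An I-beam. The web height is 319 mm.

Two wide flanges with a thin centred web — an I-beam. Overall 379 mm minus two 30 mm flanges gives a web of 379 − 2·30 = 319 mm.


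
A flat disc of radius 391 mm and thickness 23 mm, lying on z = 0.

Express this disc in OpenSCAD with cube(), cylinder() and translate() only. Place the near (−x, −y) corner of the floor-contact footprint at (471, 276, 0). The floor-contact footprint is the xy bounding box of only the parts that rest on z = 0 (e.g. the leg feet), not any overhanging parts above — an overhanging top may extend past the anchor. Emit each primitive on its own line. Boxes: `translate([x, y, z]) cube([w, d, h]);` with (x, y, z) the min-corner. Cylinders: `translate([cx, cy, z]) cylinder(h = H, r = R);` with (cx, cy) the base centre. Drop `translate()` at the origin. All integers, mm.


translate([862, 667, 0]) cylinder(h = 23, r = 391);


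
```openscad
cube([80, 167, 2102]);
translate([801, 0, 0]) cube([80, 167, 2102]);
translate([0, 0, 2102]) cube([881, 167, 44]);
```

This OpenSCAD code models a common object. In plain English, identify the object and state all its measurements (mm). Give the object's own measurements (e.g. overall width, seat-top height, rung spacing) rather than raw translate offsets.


A door frame. The clear opening is 721 mm wide and 2102 mm high. Two 80 mm wide jambs, 167 mm deep, stand either side of the opening from the floor to the top of the opening. A 44 mm thick head sits across the top of both jambs, spanning the full outside width of the frame.


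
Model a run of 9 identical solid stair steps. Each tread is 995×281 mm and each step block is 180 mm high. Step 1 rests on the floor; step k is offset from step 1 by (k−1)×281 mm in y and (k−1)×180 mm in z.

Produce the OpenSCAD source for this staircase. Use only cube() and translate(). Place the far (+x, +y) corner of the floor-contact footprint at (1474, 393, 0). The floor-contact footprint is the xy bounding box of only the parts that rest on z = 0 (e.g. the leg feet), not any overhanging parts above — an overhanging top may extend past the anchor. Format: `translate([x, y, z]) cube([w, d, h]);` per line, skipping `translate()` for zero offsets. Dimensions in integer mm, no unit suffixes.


translate([479, 112, 0]) cube([995, 281, 180]);
translate([479, 393, 180]) cube([995, 281, 180]);
translate([479, 674, 360]) cube([995, 281, 180]);
translate([479, 955, 540]) cube([995, 281, 180]);
translate([479, 1236, 720]) cube([995, 281, 180]);
translate([479, 1517, 900]) cube([995, 281, 180]);
translate([479, 1798, 1080]) cube([995, 281, 180]);
translate([479, 2079, 1260]) cube([995, 281, 180]);
translate([479, 2360, 1440]) cube([995, 281, 180]);


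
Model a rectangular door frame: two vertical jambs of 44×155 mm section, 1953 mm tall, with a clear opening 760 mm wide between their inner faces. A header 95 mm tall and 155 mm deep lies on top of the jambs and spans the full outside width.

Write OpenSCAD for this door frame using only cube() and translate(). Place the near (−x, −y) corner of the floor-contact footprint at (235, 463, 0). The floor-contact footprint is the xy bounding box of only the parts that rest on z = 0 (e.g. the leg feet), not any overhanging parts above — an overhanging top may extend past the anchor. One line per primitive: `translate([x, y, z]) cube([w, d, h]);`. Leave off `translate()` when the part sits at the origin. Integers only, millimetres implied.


translate([235, 463, 0]) cube([44, 155, 1953]);
translate([1039, 463, 0]) cube([44, 155, 1953]);
translate([235, 463, 1953]) cube([848, 155, 95]);


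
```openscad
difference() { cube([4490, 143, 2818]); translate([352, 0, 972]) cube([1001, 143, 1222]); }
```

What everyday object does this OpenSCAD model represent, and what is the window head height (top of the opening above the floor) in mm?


A wall with a window opening. The window head height is 2194 mm.

A wall with a rectangular opening subtracted — a window. Sill at z = 972, opening 1222 mm tall, so the head is at 972 + 1222 = 2194 mm.


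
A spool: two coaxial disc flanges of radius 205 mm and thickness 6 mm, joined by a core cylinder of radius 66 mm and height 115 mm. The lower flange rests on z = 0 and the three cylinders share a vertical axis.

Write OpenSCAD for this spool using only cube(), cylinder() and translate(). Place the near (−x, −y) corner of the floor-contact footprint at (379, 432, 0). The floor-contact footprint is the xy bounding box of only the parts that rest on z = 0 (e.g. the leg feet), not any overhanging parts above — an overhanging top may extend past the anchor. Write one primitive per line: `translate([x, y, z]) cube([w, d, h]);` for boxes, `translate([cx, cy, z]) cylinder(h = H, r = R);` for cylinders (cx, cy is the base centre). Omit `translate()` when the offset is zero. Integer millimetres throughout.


translate([584, 637, 0]) cylinder(h = 6, r = 205);
translate([584, 637, 6]) cylinder(h = 115, r = 66);
translate([584, 637, 121]) cylinder(h = 6, r = 205);


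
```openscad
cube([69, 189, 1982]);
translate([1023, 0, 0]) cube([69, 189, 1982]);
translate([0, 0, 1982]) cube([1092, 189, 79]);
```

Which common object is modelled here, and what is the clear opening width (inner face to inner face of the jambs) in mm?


A door frame. The clear opening width is 954 mm.

Two 1982 mm tall posts with a header on top — a door frame. The left jamb is 69 mm wide at x = 0; the right jamb starts at x = 1023. The clear opening is 1023 − 69 = 954 mm.


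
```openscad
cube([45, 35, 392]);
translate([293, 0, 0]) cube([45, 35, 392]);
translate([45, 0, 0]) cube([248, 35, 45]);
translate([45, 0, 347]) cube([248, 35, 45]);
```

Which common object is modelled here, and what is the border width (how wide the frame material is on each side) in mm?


A picture frame. The border width is 45 mm.

Four thin pieces enclosing a rectangular opening — a picture frame. The two full-height stiles are 392 mm tall; the top rail sits at z = 347 and is 45 mm tall, so the border above the opening is 392 − 347 = 45 mm, matching the stile x-width.


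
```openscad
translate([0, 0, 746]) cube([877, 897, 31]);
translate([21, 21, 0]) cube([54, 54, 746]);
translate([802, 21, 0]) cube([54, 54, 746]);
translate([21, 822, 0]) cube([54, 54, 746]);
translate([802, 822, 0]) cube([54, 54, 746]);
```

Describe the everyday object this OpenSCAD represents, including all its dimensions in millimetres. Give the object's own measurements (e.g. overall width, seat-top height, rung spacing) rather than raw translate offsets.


A table: top 877 mm (x) × 897 mm (y), 31 mm thick, upper face at z = 777 mm, on four 54×54 mm square legs, each inset 21 mm from the nearest pair of top edges from z = 0 to the bottom of the top.


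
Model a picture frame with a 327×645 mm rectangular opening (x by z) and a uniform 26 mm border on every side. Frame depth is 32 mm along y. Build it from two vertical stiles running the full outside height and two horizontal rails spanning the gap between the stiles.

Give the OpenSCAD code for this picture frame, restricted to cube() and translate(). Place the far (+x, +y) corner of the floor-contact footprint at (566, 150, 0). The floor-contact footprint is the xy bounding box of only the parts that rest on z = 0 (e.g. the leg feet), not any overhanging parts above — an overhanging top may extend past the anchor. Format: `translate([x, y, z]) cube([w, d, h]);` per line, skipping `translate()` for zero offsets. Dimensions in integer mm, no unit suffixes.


translate([187, 118, 0]) cube([26, 32, 697]);
translate([540, 118, 0]) cube([26, 32, 697]);
translate([213, 118, 0]) cube([327, 32, 26]);
translate([213, 118, 671]) cube([327, 32, 26]);


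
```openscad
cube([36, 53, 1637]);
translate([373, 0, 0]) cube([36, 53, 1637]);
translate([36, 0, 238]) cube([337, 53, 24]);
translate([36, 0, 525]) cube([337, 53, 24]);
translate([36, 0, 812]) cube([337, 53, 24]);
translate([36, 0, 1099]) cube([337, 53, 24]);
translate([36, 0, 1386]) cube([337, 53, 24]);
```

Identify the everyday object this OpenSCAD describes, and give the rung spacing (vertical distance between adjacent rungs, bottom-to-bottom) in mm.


A ladder. The rung spacing is 287 mm.

Two tall 36×53 posts with 5 short bars between them — a ladder. Adjacent rungs sit at z = 238 and z = 525, so the spacing is 525 − 238 = 287 mm.


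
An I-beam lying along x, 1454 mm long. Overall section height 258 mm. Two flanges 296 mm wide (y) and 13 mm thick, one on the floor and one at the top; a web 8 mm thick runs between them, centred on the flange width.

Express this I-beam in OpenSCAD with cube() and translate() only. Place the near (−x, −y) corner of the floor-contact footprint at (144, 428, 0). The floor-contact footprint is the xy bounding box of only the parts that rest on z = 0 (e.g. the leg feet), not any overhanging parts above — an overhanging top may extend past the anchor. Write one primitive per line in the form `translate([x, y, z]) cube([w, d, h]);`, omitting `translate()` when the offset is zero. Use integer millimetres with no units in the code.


translate([144, 428, 0]) cube([1454, 296, 13]);
translate([144, 572, 13]) cube([1454, 8, 232]);
translate([144, 428, 245]) cube([1454, 296, 13]);


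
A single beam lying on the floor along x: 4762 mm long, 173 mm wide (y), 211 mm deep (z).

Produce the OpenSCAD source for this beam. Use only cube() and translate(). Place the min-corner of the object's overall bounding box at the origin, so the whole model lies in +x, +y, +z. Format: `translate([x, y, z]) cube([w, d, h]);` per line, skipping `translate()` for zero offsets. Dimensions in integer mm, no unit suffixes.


cube([4762, 173, 211]);


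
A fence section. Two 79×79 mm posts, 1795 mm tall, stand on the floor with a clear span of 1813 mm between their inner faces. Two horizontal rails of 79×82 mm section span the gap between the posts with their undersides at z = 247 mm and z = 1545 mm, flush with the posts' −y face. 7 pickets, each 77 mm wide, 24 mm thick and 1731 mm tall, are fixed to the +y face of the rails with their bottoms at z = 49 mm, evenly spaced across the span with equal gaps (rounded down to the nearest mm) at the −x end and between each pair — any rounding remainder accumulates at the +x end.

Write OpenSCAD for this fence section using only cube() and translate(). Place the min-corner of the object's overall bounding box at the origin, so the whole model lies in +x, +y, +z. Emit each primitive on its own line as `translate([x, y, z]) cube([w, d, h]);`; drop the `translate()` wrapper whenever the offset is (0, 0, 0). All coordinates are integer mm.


cube([79, 79, 1795]);
translate([1892, 0, 0]) cube([79, 79, 1795]);
translate([79, 0, 247]) cube([1813, 79, 82]);
translate([79, 0, 1545]) cube([1813, 79, 82]);
translate([238, 79, 49]) cube([77, 24, 1731]);
translate([474, 79, 49]) cube([77, 24, 1731]);
translate([710, 79, 49]) cube([77, 24, 1731]);
translate([946, 79, 49]) cube([77, 24, 1731]);
translate([1182, 79, 49]) cube([77, 24, 1731]);
translate([1418, 79, 49]) cube([77, 24, 1731]);
translate([1654, 79, 49]) cube([77, 24, 1731]);


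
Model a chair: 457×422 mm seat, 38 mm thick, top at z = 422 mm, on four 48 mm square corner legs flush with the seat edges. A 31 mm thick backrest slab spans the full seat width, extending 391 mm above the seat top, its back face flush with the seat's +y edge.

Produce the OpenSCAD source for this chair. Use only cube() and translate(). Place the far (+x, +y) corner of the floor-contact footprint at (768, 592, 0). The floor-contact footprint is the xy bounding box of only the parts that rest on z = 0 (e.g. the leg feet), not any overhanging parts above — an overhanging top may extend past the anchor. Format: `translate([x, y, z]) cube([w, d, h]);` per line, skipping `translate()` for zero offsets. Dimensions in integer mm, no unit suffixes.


// leg_h = 422 - 38 = 384
translate([311, 170, 384]) cube([457, 422, 38]);
translate([311, 170, 0]) cube([48, 48, 384]);
translate([720, 170, 0]) cube([48, 48, 384]);
translate([311, 544, 0]) cube([48, 48, 384]);
translate([720, 544, 0]) cube([48, 48, 384]);
translate([311, 561, 422]) cube([457, 31, 391]);


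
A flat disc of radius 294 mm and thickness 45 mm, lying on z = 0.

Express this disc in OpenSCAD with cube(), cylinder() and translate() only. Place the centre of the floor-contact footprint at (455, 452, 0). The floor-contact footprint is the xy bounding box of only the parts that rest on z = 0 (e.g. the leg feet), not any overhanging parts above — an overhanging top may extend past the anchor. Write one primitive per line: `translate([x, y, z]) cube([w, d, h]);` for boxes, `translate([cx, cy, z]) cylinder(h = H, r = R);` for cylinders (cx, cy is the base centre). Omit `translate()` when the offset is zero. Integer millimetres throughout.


translate([455, 452, 0]) cylinder(h = 45, r = 294);


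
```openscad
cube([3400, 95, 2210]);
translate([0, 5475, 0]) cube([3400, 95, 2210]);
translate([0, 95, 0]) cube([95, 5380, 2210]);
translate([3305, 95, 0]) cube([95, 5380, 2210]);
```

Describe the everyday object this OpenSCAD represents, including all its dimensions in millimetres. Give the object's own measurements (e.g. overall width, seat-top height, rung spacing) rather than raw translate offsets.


The wall frame of a small rectangular building: four walls, each 2210 mm tall and 95 mm thick, enclosing a footprint 3400 mm (x) by 5570 mm (y) outside-to-outside, with no floor or roof. The front and back walls (the −y and +y sides) span the full width; the two side walls fit between them.


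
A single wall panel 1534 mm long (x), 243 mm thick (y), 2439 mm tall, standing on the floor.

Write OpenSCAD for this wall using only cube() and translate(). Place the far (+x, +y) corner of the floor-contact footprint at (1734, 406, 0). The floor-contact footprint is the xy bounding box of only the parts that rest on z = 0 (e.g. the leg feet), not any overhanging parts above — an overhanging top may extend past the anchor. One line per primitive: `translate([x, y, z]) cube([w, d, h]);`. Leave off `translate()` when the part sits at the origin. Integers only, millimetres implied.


translate([200, 163, 0]) cube([1534, 243, 2439]);


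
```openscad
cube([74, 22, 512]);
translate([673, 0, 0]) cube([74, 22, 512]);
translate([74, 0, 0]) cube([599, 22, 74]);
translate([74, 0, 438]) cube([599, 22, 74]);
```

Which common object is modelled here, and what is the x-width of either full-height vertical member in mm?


A picture frame. The border width is 74 mm.

Four thin pieces enclosing a rectangular opening — a picture frame. The two full-height stiles are 512 mm tall; the top rail sits at z = 438 and is 74 mm tall, so the border above the opening is 512 − 438 = 74 mm, matching the stile x-width.


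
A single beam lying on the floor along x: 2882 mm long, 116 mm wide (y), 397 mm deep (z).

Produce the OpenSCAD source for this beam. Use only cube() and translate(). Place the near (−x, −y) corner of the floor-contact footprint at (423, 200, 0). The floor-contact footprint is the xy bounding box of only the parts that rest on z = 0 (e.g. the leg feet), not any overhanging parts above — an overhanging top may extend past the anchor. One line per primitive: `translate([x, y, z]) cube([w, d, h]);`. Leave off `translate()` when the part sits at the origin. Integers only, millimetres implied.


translate([423, 200, 0]) cube([2882, 116, 397]);


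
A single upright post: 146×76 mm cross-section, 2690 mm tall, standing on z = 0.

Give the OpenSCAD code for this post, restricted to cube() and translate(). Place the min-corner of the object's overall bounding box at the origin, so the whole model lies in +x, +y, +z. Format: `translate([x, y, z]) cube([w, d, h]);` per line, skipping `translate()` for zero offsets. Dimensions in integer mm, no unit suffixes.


cube([146, 76, 2690]);


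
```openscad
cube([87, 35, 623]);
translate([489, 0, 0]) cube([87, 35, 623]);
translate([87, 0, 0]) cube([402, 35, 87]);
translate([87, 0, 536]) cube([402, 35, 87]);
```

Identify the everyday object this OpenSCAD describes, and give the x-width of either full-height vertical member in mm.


A picture frame. The border width is 87 mm.

Four thin pieces enclosing a rectangular opening — a picture frame. The two full-height stiles are 623 mm tall; the top rail sits at z = 536 and is 87 mm tall, so the border above the opening is 623 − 536 = 87 mm, matching the stile x-width.


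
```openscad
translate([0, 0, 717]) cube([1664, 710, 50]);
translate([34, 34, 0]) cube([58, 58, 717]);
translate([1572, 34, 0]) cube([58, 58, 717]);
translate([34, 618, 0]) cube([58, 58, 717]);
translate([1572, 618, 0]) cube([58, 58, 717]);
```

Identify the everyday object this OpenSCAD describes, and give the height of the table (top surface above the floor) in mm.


A table. The table height is 767 mm.

A 1664×710×50 slab sits at z = 717 on four 58 mm square posts — a table. The top surface is at 717 + 50 = 767 mm.


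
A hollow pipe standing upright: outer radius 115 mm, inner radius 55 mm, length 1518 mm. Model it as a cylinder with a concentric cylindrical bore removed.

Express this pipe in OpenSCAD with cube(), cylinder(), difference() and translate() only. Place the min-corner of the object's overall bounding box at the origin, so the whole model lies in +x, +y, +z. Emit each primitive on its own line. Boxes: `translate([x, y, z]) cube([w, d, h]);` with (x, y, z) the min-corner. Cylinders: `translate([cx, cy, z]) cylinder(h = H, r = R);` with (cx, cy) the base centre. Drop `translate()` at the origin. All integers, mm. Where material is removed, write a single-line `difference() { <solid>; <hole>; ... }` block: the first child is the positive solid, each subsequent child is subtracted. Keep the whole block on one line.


difference() { translate([115, 115, 0]) cylinder(h = 1518, r = 115); translate([115, 115, 0]) cylinder(h = 1518, r = 55); }


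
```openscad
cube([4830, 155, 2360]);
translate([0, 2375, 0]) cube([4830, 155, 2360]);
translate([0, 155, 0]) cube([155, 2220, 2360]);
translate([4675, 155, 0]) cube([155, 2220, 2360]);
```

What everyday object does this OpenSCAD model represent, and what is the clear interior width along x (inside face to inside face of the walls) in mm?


A house (or room) frame. The interior width is 4520 mm.

Four 2360 mm walls enclosing a rectangle with no floor or roof — a room or house frame. Outside width is 4830 mm and wall thickness is 155 mm, so the interior width is 4830 − 2 × 155 = 4520 mm.


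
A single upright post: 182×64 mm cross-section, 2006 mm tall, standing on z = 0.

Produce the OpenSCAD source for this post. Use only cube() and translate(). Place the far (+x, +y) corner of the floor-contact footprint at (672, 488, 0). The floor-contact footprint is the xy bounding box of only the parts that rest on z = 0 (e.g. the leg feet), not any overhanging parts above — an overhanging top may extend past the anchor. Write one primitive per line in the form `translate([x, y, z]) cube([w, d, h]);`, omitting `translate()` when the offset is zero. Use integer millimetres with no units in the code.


translate([490, 424, 0]) cube([182, 64, 2006]);


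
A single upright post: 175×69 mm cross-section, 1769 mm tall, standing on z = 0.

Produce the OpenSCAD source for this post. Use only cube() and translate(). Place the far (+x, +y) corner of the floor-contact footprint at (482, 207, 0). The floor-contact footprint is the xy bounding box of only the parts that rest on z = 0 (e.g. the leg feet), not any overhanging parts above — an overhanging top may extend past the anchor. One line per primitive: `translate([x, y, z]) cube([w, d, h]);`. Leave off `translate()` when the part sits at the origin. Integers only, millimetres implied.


translate([307, 138, 0]) cube([175, 69, 1769]);


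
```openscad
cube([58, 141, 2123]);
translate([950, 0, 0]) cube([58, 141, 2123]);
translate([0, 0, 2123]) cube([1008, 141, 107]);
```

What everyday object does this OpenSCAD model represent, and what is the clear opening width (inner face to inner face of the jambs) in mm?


A door frame. The clear opening width is 892 mm.

Two 2123 mm tall posts with a header on top — a door frame. The left jamb is 58 mm wide at x = 0; the right jamb starts at x = 950. The clear opening is 950 − 58 = 892 mm.


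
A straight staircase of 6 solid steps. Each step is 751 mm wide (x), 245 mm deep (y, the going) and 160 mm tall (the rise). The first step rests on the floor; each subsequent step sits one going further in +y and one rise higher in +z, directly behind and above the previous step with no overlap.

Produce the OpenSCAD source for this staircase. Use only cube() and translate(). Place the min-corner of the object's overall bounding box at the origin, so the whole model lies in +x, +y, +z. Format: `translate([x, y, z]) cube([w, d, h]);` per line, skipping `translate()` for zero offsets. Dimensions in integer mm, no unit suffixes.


cube([751, 245, 160]);
translate([0, 245, 160]) cube([751, 245, 160]);
translate([0, 490, 320]) cube([751, 245, 160]);
translate([0, 735, 480]) cube([751, 245, 160]);
translate([0, 980, 640]) cube([751, 245, 160]);
translate([0, 1225, 800]) cube([751, 245, 160]);


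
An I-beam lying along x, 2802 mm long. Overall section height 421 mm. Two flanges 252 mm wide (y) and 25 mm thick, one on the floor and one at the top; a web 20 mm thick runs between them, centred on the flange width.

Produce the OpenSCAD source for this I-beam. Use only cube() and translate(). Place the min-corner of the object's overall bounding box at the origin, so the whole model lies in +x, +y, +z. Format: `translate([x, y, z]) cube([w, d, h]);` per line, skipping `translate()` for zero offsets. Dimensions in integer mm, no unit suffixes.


cube([2802, 252, 25]);
translate([0, 116, 25]) cube([2802, 20, 371]);
translate([0, 0, 396]) cube([2802, 252, 25]);


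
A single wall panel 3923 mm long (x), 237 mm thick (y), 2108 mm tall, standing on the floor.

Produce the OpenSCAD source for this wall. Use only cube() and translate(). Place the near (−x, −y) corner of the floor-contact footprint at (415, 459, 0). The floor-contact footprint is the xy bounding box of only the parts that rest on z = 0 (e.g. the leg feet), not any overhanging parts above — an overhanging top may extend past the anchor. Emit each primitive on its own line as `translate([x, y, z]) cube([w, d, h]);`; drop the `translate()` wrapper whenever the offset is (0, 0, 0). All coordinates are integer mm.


translate([415, 459, 0]) cube([3923, 237, 2108]);


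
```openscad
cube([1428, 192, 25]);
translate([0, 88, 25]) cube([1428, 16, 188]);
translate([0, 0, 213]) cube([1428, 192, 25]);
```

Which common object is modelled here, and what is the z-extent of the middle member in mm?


An I-beam. The web height is 188 mm.

Two wide flanges with a thin centred web — an I-beam. Overall 238 mm minus two 25 mm flanges gives a web of 238 − 2·25 = 188 mm.


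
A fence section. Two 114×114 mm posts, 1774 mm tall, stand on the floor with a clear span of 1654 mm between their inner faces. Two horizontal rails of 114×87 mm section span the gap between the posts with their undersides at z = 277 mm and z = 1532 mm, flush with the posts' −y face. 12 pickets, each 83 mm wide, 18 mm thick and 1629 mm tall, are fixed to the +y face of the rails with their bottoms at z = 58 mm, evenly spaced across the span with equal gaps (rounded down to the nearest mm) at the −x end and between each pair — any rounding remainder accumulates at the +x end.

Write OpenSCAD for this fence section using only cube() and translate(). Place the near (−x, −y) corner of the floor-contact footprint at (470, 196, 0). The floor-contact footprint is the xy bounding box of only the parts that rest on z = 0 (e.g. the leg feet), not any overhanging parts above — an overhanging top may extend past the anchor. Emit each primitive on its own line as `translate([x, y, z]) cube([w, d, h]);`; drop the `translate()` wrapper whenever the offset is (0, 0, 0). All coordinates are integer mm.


translate([470, 196, 0]) cube([114, 114, 1774]);
translate([2238, 196, 0]) cube([114, 114, 1774]);
translate([584, 196, 277]) cube([1654, 114, 87]);
translate([584, 196, 1532]) cube([1654, 114, 87]);
translate([634, 310, 58]) cube([83, 18, 1629]);
translate([767, 310, 58]) cube([83, 18, 1629]);
translate([900, 310, 58]) cube([83, 18, 1629]);
translate([1033, 310, 58]) cube([83, 18, 1629]);
translate([1166, 310, 58]) cube([83, 18, 1629]);
translate([1299, 310, 58]) cube([83, 18, 1629]);
translate([1432, 310, 58]) cube([83, 18, 1629]);
translate([1565, 310, 58]) cube([83, 18, 1629]);
translate([1698, 310, 58]) cube([83, 18, 1629]);
translate([1831, 310, 58]) cube([83, 18, 1629]);
translate([1964, 310, 58]) cube([83, 18, 1629]);
translate([2097, 310, 58]) cube([83, 18, 1629]);


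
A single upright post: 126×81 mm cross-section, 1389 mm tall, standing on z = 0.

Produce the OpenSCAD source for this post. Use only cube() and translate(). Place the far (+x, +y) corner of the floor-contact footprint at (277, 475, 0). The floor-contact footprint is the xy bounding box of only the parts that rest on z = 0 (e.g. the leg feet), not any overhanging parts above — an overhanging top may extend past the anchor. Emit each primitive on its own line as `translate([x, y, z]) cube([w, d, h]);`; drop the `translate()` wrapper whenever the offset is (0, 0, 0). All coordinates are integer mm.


translate([151, 394, 0]) cube([126, 81, 1389]);


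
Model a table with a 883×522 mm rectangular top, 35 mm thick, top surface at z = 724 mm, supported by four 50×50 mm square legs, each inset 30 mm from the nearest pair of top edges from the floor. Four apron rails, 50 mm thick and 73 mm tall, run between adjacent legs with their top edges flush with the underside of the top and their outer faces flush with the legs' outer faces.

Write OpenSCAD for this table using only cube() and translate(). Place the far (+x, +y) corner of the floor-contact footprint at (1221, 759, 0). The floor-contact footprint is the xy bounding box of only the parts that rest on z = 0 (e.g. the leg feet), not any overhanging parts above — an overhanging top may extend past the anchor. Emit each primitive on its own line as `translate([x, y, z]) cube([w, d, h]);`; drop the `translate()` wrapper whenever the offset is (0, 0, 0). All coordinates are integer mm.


translate([368, 267, 689]) cube([883, 522, 35]);
translate([398, 297, 0]) cube([50, 50, 689]);
translate([1171, 297, 0]) cube([50, 50, 689]);
translate([398, 709, 0]) cube([50, 50, 689]);
translate([1171, 709, 0]) cube([50, 50, 689]);
translate([448, 297, 616]) cube([723, 50, 73]);
translate([448, 709, 616]) cube([723, 50, 73]);
translate([398, 347, 616]) cube([50, 362, 73]);
translate([1171, 347, 616]) cube([50, 362, 73]);


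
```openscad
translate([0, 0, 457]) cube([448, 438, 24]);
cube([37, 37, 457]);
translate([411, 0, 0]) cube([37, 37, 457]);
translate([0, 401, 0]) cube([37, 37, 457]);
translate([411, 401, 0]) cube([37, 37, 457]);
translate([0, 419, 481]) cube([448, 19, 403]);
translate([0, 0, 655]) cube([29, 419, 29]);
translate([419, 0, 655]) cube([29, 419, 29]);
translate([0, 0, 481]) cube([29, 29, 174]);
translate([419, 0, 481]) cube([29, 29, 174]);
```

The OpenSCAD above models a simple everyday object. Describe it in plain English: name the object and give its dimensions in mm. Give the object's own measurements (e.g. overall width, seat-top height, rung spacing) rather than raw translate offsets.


A chair. The seat is a 448×438×24 mm slab with its top at z = 481 mm, on four 37×37 mm corner legs (flush with the seat edges, standing on z = 0). A flat backrest 19 mm thick, 403 mm tall, spans the full seat width and rises from the seat top along its +y edge, rear face flush with the rear of the seat. Two armrests of 29×29 mm section run along each side from the seat's front edge to the front of the backrest, top faces 203 mm above the seat top and outer faces flush with the seat's x-edges; a 29×29 mm post under the front of each armrest stands on the seat at the front corner.


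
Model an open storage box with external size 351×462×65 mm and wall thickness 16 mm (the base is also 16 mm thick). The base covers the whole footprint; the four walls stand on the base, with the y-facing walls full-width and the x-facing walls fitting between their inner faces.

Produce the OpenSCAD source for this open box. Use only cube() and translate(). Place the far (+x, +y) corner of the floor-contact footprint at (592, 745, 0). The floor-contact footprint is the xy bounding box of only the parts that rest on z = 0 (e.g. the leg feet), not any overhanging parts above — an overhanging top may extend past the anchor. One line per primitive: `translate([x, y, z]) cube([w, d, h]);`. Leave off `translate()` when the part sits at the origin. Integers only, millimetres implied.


translate([241, 283, 0]) cube([351, 462, 16]);
translate([241, 283, 16]) cube([351, 16, 49]);
translate([241, 729, 16]) cube([351, 16, 49]);
translate([241, 299, 16]) cube([16, 430, 49]);
translate([576, 299, 16]) cube([16, 430, 49]);


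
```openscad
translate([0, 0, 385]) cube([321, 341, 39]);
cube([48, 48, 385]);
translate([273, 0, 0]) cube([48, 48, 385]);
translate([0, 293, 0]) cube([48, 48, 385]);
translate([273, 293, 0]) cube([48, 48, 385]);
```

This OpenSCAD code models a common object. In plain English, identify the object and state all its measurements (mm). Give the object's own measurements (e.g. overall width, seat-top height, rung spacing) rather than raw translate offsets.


A four-legged stool. The seat is a 321×341×39 mm slab whose top surface is at z = 424 mm; four square legs, each 48×48 mm in cross-section, run from the floor (z = 0) to the underside of the seat, each flush with a corner of the seat.


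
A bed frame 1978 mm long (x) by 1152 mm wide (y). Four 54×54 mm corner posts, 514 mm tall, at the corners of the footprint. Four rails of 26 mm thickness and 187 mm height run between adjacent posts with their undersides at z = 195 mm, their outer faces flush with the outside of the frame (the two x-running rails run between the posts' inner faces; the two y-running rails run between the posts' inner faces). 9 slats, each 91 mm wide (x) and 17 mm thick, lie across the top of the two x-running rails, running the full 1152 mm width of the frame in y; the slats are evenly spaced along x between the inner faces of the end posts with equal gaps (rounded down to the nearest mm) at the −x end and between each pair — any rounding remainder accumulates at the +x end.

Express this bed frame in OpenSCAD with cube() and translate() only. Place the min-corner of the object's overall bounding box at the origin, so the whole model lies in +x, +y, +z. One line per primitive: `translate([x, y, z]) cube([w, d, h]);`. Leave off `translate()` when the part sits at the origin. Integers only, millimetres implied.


// slat z = rail_z + rail_h = 195 + 187 = 382
// slat gap = ⌊(1870 − 9·91) / 10⌋ = 105
cube([54, 54, 514]);
translate([0, 1098, 0]) cube([54, 54, 514]);
translate([1924, 0, 0]) cube([54, 54, 514]);
translate([1924, 1098, 0]) cube([54, 54, 514]);
translate([54, 0, 195]) cube([1870, 26, 187]);
translate([54, 1126, 195]) cube([1870, 26, 187]);
translate([0, 54, 195]) cube([26, 1044, 187]);
translate([1952, 54, 195]) cube([26, 1044, 187]);
translate([159, 0, 382]) cube([91, 1152, 17]);
translate([355, 0, 382]) cube([91, 1152, 17]);
translate([551, 0, 382]) cube([91, 1152, 17]);
translate([747, 0, 382]) cube([91, 1152, 17]);
translate([943, 0, 382]) cube([91, 1152, 17]);
translate([1139, 0, 382]) cube([91, 1152, 17]);
translate([1335, 0, 382]) cube([91, 1152, 17]);
translate([1531, 0, 382]) cube([91, 1152, 17]);
translate([1727, 0, 382]) cube([91, 1152, 17]);


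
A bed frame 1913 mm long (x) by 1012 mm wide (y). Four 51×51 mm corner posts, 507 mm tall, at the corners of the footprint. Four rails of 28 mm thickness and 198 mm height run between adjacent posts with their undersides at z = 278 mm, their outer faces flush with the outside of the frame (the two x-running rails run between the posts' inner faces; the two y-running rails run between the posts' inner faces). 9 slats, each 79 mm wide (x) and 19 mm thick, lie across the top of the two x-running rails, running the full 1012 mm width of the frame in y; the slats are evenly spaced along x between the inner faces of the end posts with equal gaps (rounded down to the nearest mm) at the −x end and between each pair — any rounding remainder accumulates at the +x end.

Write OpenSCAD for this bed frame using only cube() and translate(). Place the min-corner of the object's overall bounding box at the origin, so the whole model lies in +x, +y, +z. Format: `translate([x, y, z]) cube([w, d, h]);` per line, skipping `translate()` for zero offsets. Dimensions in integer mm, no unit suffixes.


cube([51, 51, 507]);
translate([0, 961, 0]) cube([51, 51, 507]);
translate([1862, 0, 0]) cube([51, 51, 507]);
translate([1862, 961, 0]) cube([51, 51, 507]);
translate([51, 0, 278]) cube([1811, 28, 198]);
translate([51, 984, 278]) cube([1811, 28, 198]);
translate([0, 51, 278]) cube([28, 910, 198]);
translate([1885, 51, 278]) cube([28, 910, 198]);
translate([161, 0, 476]) cube([79, 1012, 19]);
translate([350, 0, 476]) cube([79, 1012, 19]);
translate([539, 0, 476]) cube([79, 1012, 19]);
translate([728, 0, 476]) cube([79, 1012, 19]);
translate([917, 0, 476]) cube([79, 1012, 19]);
translate([1106, 0, 476]) cube([79, 1012, 19]);
translate([1295, 0, 476]) cube([79, 1012, 19]);
translate([1484, 0, 476]) cube([79, 1012, 19]);
translate([1673, 0, 476]) cube([79, 1012, 19]);


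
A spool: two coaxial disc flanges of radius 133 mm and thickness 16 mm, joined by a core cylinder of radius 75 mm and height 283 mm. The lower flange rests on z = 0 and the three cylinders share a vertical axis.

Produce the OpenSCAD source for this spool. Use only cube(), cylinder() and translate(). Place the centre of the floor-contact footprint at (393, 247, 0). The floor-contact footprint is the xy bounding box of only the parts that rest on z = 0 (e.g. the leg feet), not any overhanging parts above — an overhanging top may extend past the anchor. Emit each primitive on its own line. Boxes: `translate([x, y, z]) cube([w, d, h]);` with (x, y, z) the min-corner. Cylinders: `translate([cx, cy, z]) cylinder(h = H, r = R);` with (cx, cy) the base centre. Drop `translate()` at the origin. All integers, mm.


translate([393, 247, 0]) cylinder(h = 16, r = 133);
translate([393, 247, 16]) cylinder(h = 283, r = 75);
translate([393, 247, 299]) cylinder(h = 16, r = 133);


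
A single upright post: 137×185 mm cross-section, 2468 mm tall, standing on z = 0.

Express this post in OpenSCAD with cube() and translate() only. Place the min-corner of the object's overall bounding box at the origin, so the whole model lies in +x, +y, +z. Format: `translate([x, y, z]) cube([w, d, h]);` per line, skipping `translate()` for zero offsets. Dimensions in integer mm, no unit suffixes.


cube([137, 185, 2468]);


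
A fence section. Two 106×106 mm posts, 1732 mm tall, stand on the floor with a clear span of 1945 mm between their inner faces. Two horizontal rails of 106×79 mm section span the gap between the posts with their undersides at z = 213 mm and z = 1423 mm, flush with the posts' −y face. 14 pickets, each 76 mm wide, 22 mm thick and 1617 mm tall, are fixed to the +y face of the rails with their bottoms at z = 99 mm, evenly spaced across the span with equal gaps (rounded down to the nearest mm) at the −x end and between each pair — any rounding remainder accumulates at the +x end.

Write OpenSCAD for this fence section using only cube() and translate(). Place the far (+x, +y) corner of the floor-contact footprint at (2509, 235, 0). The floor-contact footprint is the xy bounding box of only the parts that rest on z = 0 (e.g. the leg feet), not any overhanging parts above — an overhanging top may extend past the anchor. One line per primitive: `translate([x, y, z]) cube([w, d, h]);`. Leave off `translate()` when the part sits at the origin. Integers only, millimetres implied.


translate([352, 129, 0]) cube([106, 106, 1732]);
translate([2403, 129, 0]) cube([106, 106, 1732]);
translate([458, 129, 213]) cube([1945, 106, 79]);
translate([458, 129, 1423]) cube([1945, 106, 79]);
translate([516, 235, 99]) cube([76, 22, 1617]);
translate([650, 235, 99]) cube([76, 22, 1617]);
translate([784, 235, 99]) cube([76, 22, 1617]);
translate([918, 235, 99]) cube([76, 22, 1617]);
translate([1052, 235, 99]) cube([76, 22, 1617]);
translate([1186, 235, 99]) cube([76, 22, 1617]);
translate([1320, 235, 99]) cube([76, 22, 1617]);
translate([1454, 235, 99]) cube([76, 22, 1617]);
translate([1588, 235, 99]) cube([76, 22, 1617]);
translate([1722, 235, 99]) cube([76, 22, 1617]);
translate([1856, 235, 99]) cube([76, 22, 1617]);
translate([1990, 235, 99]) cube([76, 22, 1617]);
translate([2124, 235, 99]) cube([76, 22, 1617]);
translate([2258, 235, 99]) cube([76, 22, 1617]);


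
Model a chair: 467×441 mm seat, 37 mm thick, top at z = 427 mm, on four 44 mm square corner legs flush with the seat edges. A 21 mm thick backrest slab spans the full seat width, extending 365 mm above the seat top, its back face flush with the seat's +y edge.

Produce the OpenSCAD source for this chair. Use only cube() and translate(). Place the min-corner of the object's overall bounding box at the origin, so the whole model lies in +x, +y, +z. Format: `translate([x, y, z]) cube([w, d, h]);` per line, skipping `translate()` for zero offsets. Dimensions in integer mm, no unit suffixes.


translate([0, 0, 390]) cube([467, 441, 37]);
cube([44, 44, 390]);
translate([423, 0, 0]) cube([44, 44, 390]);
translate([0, 397, 0]) cube([44, 44, 390]);
translate([423, 397, 0]) cube([44, 44, 390]);
translate([0, 420, 427]) cube([467, 21, 365]);


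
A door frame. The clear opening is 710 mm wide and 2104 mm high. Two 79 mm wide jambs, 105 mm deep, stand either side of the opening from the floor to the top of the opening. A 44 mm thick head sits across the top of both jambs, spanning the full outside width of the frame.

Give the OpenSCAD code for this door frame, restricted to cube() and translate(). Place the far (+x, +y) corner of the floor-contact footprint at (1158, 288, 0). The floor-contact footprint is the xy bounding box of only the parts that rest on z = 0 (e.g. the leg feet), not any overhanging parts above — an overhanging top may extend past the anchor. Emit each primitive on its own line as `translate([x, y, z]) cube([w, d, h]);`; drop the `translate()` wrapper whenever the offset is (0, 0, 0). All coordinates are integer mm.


translate([290, 183, 0]) cube([79, 105, 2104]);
translate([1079, 183, 0]) cube([79, 105, 2104]);
translate([290, 183, 2104]) cube([868, 105, 44]);
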